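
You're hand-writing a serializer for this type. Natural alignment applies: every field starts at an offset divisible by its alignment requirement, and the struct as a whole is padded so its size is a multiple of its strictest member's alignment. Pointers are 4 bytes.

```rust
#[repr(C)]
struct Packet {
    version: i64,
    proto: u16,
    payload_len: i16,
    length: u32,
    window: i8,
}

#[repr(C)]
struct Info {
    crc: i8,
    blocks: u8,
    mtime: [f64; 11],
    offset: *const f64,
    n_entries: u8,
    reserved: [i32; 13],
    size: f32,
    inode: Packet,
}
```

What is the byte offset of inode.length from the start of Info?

172

Packet: version at 0 (size 8, align 8) → ends 8; proto at 8 (size 2, align 2) → ends 10; payload_len at 10 (size 2, align 2) → ends 12; length at 12 (size 4, align 4) → ends 16; window at 16 (size 1, align 1) → ends 17; tail pad 7 to reach multiple of 8; total 24 bytes, alignment 8
crc at 0 (size 1, align 1) → ends 1
blocks at 1 (size 1, align 1) → ends 2
pad 6 to align 8 for mtime
mtime at 8 (size 88, align 8) → ends 96
offset at 96 (size 4, align 4) → ends 100
n_entries at 100 (size 1, align 1) → ends 101
pad 3 to align 4 for reserved
reserved at 104 (size 52, align 4) → ends 156
size at 156 (size 4, align 4) → ends 160
inode at 160 (size 24, align 8) → ends 184
within Packet: length at 12
160 + 12 = 172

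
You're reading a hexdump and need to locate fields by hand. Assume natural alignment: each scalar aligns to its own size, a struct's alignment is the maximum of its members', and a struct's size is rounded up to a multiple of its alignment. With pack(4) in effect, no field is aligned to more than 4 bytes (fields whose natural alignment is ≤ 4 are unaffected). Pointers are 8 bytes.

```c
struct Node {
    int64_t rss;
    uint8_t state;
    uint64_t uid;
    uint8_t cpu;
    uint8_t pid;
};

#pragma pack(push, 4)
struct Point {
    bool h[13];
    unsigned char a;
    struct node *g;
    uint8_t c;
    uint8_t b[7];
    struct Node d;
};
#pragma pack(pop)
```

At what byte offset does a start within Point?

Node: 0..8  rss  (8B, 8-aligned); 8..9  state  (1B, 1-aligned); 9..16  -- padding (7B); 16..24  uid  (8B, 8-aligned); 24..25  cpu  (1B, 1-aligned); 25..26  pid  (1B, 1-aligned); 26..32  -- tail padding (6B); sizeof = 32, alignof = 8
0..13  h  (13B, 1-aligned)
13..14  a  (1B, 1-aligned)

13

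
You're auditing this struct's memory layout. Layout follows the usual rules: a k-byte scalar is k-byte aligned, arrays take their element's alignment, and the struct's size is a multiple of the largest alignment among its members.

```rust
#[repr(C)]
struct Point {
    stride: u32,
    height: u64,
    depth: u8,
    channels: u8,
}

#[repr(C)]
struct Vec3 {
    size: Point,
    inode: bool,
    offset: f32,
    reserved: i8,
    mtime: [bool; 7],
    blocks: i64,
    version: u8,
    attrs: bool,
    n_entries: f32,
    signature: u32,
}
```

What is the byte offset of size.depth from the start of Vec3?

16

Point: 0..4  stride  (4B, 4-aligned); 4..8  -- padding (4B); 8..16  height  (8B, 8-aligned); 16..17  depth  (1B, 1-aligned); 17..18  channels  (1B, 1-aligned); 18..24  -- tail padding (6B); sizeof = 24, alignof = 8
0..24  size  (24B, 8-aligned)
within Point: depth at 16
0 + 16 = 16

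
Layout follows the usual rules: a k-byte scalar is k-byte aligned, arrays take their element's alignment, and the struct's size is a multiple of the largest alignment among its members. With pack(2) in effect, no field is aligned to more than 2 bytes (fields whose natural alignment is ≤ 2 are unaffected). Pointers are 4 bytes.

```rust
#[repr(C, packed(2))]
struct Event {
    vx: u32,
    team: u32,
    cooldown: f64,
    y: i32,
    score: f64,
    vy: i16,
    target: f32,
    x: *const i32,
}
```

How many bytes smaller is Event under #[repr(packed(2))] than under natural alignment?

natural layout:
  vx at 0 (size 4, align 4) → ends 4
  team at 4 (size 4, align 4) → ends 8
  cooldown at 8 (size 8, align 8) → ends 16
  y at 16 (size 4, align 4) → ends 20
  pad 4 to align 8 for score
  score at 24 (size 8, align 8) → ends 32
  vy at 32 (size 2, align 2) → ends 34
  pad 2 to align 4 for target
  target at 36 (size 4, align 4) → ends 40
  x at 40 (size 4, align 4) → ends 44
  tail pad 4 to reach multiple of 8
  total 48 bytes, alignment 8
packed(2) layout:
  vx at 0 (size 4, align 2) → ends 4
  team at 4 (size 4, align 2) → ends 8
  cooldown at 8 (size 8, align 2) → ends 16
  y at 16 (size 4, align 2) → ends 20
  score at 20 (size 8, align 2) → ends 28
  vy at 28 (size 2, align 2) → ends 30
  target at 30 (size 4, align 2) → ends 34
  x at 34 (size 4, align 2) → ends 38
  total 38 bytes, alignment 2
48 − 38 = 10

10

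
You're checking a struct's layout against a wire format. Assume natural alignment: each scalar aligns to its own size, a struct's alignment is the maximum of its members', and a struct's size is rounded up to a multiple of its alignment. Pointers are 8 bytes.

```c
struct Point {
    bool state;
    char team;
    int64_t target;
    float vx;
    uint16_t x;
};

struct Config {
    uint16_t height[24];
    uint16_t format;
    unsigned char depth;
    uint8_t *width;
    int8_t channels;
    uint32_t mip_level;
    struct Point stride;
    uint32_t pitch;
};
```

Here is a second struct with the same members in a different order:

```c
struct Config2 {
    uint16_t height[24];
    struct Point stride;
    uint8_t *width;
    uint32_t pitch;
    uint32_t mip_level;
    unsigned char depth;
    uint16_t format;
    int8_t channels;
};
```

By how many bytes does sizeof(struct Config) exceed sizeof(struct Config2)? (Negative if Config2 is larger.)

8

Point: @0: state [1B, align 1] → 1; @1: team [1B, align 1] → 2; +6 pad (align 8); @8: target [8B, align 8] → 16; @16: vx [4B, align 4] → 20; @20: x [2B, align 2] → 22; +2 tail pad (align 8); size 24, align 8
@0: height [48B, align 2] → 48
@48: format [2B, align 2] → 50
@50: depth [1B, align 1] → 51
+5 pad (align 8)
@56: width [8B, align 8] → 64
@64: channels [1B, align 1] → 65
+3 pad (align 4)
@68: mip_level [4B, align 4] → 72
@72: stride [24B, align 8] → 96
@96: pitch [4B, align 4] → 100
+4 tail pad (align 8)
size 104, align 8
— Config2 —
@0: height [48B, align 2] → 48
@48: stride [24B, align 8] → 72
@72: width [8B, align 8] → 80
@80: pitch [4B, align 4] → 84
@84: mip_level [4B, align 4] → 88
@88: depth [1B, align 1] → 89
+1 pad (align 2)
@90: format [2B, align 2] → 92
@92: channels [1B, align 1] → 93
+3 tail pad (align 8)
size 96, align 8
104 − 96 = 8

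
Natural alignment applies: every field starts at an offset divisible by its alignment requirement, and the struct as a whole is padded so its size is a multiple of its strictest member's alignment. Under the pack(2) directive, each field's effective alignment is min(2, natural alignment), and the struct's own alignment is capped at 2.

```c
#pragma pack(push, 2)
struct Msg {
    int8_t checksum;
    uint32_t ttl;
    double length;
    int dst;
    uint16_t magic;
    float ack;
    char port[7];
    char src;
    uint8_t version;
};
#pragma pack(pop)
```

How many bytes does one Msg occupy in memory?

0..1  checksum  (1B, 1-aligned)
1..2  -- padding (1B)
2..6  ttl  (4B, 2-aligned)
6..14  length  (8B, 2-aligned)
14..18  dst  (4B, 2-aligned)
18..20  magic  (2B, 2-aligned)
20..24  ack  (4B, 2-aligned)
24..31  port  (7B, 1-aligned)
31..32  src  (1B, 1-aligned)
32..33  version  (1B, 1-aligned)
33..34  -- tail padding (1B)
sizeof = 34, alignof = 2

34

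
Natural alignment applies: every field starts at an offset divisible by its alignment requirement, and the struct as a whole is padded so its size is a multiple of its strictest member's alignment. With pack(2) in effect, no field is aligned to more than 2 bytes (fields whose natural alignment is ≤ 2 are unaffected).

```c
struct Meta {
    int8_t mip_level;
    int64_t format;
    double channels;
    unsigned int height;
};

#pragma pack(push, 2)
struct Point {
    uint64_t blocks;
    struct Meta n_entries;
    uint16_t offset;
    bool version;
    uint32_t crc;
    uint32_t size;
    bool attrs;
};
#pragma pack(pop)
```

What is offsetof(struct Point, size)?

Meta: @0: mip_level [1B, align 1] → 1; +7 pad (align 8); @8: format [8B, align 8] → 16; @16: channels [8B, align 8] → 24; @24: height [4B, align 4] → 28; +4 tail pad (align 8); size 32, align 8
@0: blocks [8B, align 2] → 8
@8: n_entries [32B, align 2] → 40
@40: offset [2B, align 2] → 42
@42: version [1B, align 1] → 43
+1 pad (align 2)
@44: crc [4B, align 2] → 48
@48: size [4B, align 2] → 52

48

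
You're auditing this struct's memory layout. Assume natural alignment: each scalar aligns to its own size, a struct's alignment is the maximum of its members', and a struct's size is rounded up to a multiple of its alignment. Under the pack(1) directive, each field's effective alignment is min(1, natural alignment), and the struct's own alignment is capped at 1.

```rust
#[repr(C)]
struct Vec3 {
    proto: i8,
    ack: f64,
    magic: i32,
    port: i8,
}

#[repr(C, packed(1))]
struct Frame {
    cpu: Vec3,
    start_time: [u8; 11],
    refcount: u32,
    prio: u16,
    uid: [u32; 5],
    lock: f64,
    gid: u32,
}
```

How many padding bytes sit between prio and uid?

0

Vec3: proto at 0 (size 1, align 1) → ends 1; pad 7 to align 8 for ack; ack at 8 (size 8, align 8) → ends 16; magic at 16 (size 4, align 4) → ends 20; port at 20 (size 1, align 1) → ends 21; tail pad 3 to reach multiple of 8; total 24 bytes, alignment 8
cpu at 0 (size 24, align 1) → ends 24
start_time at 24 (size 11, align 1) → ends 35
refcount at 35 (size 4, align 1) → ends 39
prio at 39 (size 2, align 1) → ends 41
uid at 41 (size 20, align 1) → ends 61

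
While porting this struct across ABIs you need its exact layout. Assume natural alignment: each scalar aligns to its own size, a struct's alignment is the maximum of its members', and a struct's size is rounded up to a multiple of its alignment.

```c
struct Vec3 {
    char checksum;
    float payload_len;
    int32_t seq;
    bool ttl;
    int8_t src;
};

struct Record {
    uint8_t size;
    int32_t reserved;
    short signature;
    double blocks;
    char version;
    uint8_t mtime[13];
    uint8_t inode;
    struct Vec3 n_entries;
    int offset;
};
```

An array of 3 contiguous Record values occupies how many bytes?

192

Vec3: checksum at 0 (size 1, align 1) → ends 1; pad 3 to align 4 for payload_len; payload_len at 4 (size 4, align 4) → ends 8; seq at 8 (size 4, align 4) → ends 12; ttl at 12 (size 1, align 1) → ends 13; src at 13 (size 1, align 1) → ends 14; tail pad 2 to reach multiple of 4; total 16 bytes, alignment 4
size at 0 (size 1, align 1) → ends 1
pad 3 to align 4 for reserved
reserved at 4 (size 4, align 4) → ends 8
signature at 8 (size 2, align 2) → ends 10
pad 6 to align 8 for blocks
blocks at 16 (size 8, align 8) → ends 24
version at 24 (size 1, align 1) → ends 25
mtime at 25 (size 13, align 1) → ends 38
inode at 38 (size 1, align 1) → ends 39
pad 1 to align 4 for n_entries
n_entries at 40 (size 16, align 4) → ends 56
offset at 56 (size 4, align 4) → ends 60
tail pad 4 to reach multiple of 8
total 64 bytes, alignment 8
array of 3: 3 × 64 = 192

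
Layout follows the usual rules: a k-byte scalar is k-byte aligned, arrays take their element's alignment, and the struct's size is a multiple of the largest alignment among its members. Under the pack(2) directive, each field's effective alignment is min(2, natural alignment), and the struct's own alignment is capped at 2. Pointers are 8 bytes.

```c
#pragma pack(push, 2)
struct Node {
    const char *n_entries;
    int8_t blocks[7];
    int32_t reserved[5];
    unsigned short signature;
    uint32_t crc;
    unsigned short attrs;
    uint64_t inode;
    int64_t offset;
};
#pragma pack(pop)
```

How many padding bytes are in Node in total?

n_entries at 0 (size 8, align 2) → ends 8
blocks at 8 (size 7, align 1) → ends 15
pad 1 to align 2 for reserved
reserved at 16 (size 20, align 2) → ends 36
signature at 36 (size 2, align 2) → ends 38
crc at 38 (size 4, align 2) → ends 42
attrs at 42 (size 2, align 2) → ends 44
inode at 44 (size 8, align 2) → ends 52
offset at 52 (size 8, align 2) → ends 60
total 60 bytes, alignment 2
data bytes 59, size 60 → padding 1

1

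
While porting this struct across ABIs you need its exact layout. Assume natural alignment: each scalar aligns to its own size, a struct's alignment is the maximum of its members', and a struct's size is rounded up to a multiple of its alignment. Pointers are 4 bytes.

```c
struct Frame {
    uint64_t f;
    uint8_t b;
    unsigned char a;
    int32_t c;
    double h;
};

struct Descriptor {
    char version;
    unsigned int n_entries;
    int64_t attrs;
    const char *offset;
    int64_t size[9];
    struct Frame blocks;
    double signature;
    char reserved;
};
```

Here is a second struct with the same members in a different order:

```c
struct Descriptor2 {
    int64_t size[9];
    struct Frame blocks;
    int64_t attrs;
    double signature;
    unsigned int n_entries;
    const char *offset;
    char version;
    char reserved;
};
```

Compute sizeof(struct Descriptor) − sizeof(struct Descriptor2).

8

Frame: @0: f [8B, align 8] → 8; @8: b [1B, align 1] → 9; @9: a [1B, align 1] → 10; +2 pad (align 4); @12: c [4B, align 4] → 16; @16: h [8B, align 8] → 24; size 24, align 8
@0: version [1B, align 1] → 1
+3 pad (align 4)
@4: n_entries [4B, align 4] → 8
@8: attrs [8B, align 8] → 16
@16: offset [4B, align 4] → 20
+4 pad (align 8)
@24: size [72B, align 8] → 96
@96: blocks [24B, align 8] → 120
@120: signature [8B, align 8] → 128
@128: reserved [1B, align 1] → 129
+7 tail pad (align 8)
size 136, align 8
— Descriptor2 —
@0: size [72B, align 8] → 72
@72: blocks [24B, align 8] → 96
@96: attrs [8B, align 8] → 104
@104: signature [8B, align 8] → 112
@112: n_entries [4B, align 4] → 116
@116: offset [4B, align 4] → 120
@120: version [1B, align 1] → 121
@121: reserved [1B, align 1] → 122
+6 tail pad (align 8)
size 128, align 8
136 − 128 = 8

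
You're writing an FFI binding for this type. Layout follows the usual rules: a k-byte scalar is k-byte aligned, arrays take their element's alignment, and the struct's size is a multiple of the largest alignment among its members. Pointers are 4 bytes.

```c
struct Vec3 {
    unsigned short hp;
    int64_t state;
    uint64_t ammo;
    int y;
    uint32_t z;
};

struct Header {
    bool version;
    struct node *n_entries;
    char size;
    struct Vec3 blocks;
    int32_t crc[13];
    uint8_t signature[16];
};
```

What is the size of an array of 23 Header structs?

Vec3: 0..2  hp  (2B, 2-aligned); 2..8  -- padding (6B); 8..16  state  (8B, 8-aligned); 16..24  ammo  (8B, 8-aligned); 24..28  y  (4B, 4-aligned); 28..32  z  (4B, 4-aligned); sizeof = 32, alignof = 8
0..1  version  (1B, 1-aligned)
1..4  -- padding (3B)
4..8  n_entries  (4B, 4-aligned)
8..9  size  (1B, 1-aligned)
9..16  -- padding (7B)
16..48  blocks  (32B, 8-aligned)
48..100  crc  (52B, 4-aligned)
100..116  signature  (16B, 1-aligned)
116..120  -- tail padding (4B)
sizeof = 120, alignof = 8
array of 23: 23 × 120 = 2760

2760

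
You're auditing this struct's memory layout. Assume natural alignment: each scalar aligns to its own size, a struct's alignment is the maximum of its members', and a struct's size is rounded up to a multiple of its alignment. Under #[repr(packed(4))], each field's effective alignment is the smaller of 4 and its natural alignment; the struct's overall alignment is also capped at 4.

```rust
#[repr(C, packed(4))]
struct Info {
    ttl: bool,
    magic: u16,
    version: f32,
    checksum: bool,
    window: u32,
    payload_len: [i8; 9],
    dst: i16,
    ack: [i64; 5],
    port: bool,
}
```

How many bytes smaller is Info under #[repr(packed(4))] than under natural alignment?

8

natural layout:
  ttl at 0 (size 1, align 1) → ends 1
  pad 1 to align 2 for magic
  magic at 2 (size 2, align 2) → ends 4
  version at 4 (size 4, align 4) → ends 8
  checksum at 8 (size 1, align 1) → ends 9
  pad 3 to align 4 for window
  window at 12 (size 4, align 4) → ends 16
  payload_len at 16 (size 9, align 1) → ends 25
  pad 1 to align 2 for dst
  dst at 26 (size 2, align 2) → ends 28
  pad 4 to align 8 for ack
  ack at 32 (size 40, align 8) → ends 72
  port at 72 (size 1, align 1) → ends 73
  tail pad 7 to reach multiple of 8
  total 80 bytes, alignment 8
packed(4) layout:
  ttl at 0 (size 1, align 1) → ends 1
  pad 1 to align 2 for magic
  magic at 2 (size 2, align 2) → ends 4
  version at 4 (size 4, align 4) → ends 8
  checksum at 8 (size 1, align 1) → ends 9
  pad 3 to align 4 for window
  window at 12 (size 4, align 4) → ends 16
  payload_len at 16 (size 9, align 1) → ends 25
  pad 1 to align 2 for dst
  dst at 26 (size 2, align 2) → ends 28
  ack at 28 (size 40, align 4) → ends 68
  port at 68 (size 1, align 1) → ends 69
  tail pad 3 to reach multiple of 4
  total 72 bytes, alignment 4
80 − 72 = 8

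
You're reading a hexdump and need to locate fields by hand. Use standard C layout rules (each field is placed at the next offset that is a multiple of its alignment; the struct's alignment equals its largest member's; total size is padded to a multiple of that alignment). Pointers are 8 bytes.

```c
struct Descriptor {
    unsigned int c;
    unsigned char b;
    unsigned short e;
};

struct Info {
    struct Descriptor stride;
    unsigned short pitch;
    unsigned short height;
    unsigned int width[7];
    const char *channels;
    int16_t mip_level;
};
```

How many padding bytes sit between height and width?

Descriptor: c at 0 (size 4, align 4) → ends 4; b at 4 (size 1, align 1) → ends 5; pad 1 to align 2 for e; e at 6 (size 2, align 2) → ends 8; total 8 bytes, alignment 4
stride at 0 (size 8, align 4) → ends 8
pitch at 8 (size 2, align 2) → ends 10
height at 10 (size 2, align 2) → ends 12
width at 12 (size 28, align 4) → ends 40

0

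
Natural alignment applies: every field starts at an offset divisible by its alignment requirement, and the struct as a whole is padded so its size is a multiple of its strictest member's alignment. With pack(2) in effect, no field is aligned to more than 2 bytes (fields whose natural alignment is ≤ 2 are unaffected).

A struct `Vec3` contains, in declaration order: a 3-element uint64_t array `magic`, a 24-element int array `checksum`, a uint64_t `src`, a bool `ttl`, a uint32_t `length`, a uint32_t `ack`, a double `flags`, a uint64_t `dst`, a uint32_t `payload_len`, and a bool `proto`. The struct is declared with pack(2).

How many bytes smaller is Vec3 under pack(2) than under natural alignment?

8

natural layout:
  0..24  magic  (24B, 8-aligned)
  24..120  checksum  (96B, 4-aligned)
  120..128  src  (8B, 8-aligned)
  128..129  ttl  (1B, 1-aligned)
  129..132  -- padding (3B)
  132..136  length  (4B, 4-aligned)
  136..140  ack  (4B, 4-aligned)
  140..144  -- padding (4B)
  144..152  flags  (8B, 8-aligned)
  152..160  dst  (8B, 8-aligned)
  160..164  payload_len  (4B, 4-aligned)
  164..165  proto  (1B, 1-aligned)
  165..168  -- tail padding (3B)
  sizeof = 168, alignof = 8
packed(2) layout:
  0..24  magic  (24B, 2-aligned)
  24..120  checksum  (96B, 2-aligned)
  120..128  src  (8B, 2-aligned)
  128..129  ttl  (1B, 1-aligned)
  129..130  -- padding (1B)
  130..134  length  (4B, 2-aligned)
  134..138  ack  (4B, 2-aligned)
  138..146  flags  (8B, 2-aligned)
  146..154  dst  (8B, 2-aligned)
  154..158  payload_len  (4B, 2-aligned)
  158..159  proto  (1B, 1-aligned)
  159..160  -- tail padding (1B)
  sizeof = 160, alignof = 2
168 − 160 = 8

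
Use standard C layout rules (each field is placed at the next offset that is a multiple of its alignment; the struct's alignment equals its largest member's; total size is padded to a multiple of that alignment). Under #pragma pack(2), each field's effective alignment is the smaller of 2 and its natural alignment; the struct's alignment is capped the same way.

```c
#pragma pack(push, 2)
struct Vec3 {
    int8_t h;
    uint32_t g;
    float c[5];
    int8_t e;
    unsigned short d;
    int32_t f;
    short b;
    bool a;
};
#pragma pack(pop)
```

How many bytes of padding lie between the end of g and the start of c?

0

@0: h [1B, align 1] → 1
+1 pad (align 2)
@2: g [4B, align 2] → 6
@6: c [20B, align 2] → 26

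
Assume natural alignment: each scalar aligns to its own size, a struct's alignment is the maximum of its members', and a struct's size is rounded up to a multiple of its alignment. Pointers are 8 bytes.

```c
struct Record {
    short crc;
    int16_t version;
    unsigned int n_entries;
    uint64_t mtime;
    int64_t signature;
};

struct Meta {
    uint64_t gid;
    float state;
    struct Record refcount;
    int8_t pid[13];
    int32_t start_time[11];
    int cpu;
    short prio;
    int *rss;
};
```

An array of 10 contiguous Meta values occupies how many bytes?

Record: crc at 0 (size 2, align 2) → ends 2; version at 2 (size 2, align 2) → ends 4; n_entries at 4 (size 4, align 4) → ends 8; mtime at 8 (size 8, align 8) → ends 16; signature at 16 (size 8, align 8) → ends 24; total 24 bytes, alignment 8
gid at 0 (size 8, align 8) → ends 8
state at 8 (size 4, align 4) → ends 12
pad 4 to align 8 for refcount
refcount at 16 (size 24, align 8) → ends 40
pid at 40 (size 13, align 1) → ends 53
pad 3 to align 4 for start_time
start_time at 56 (size 44, align 4) → ends 100
cpu at 100 (size 4, align 4) → ends 104
prio at 104 (size 2, align 2) → ends 106
pad 6 to align 8 for rss
rss at 112 (size 8, align 8) → ends 120
total 120 bytes, alignment 8
array of 10: 10 × 120 = 1200

1200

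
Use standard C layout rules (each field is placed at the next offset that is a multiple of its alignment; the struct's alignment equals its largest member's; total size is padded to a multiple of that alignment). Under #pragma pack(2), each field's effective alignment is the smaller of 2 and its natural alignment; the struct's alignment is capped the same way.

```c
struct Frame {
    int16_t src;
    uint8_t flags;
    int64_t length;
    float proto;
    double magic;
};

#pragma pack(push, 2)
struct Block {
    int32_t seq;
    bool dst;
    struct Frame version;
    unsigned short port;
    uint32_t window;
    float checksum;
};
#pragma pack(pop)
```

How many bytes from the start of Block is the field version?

6

Frame: @0: src [2B, align 2] → 2; @2: flags [1B, align 1] → 3; +5 pad (align 8); @8: length [8B, align 8] → 16; @16: proto [4B, align 4] → 20; +4 pad (align 8); @24: magic [8B, align 8] → 32; size 32, align 8
@0: seq [4B, align 2] → 4
@4: dst [1B, align 1] → 5
+1 pad (align 2)
@6: version [32B, align 2] → 38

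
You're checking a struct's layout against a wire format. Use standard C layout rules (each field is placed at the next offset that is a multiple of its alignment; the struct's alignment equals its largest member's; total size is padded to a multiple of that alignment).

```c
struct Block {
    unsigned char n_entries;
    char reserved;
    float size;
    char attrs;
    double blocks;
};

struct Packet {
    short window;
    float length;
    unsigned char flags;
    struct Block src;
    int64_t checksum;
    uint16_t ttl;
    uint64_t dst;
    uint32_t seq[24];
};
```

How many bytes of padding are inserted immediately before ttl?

Block: 0..1  n_entries  (1B, 1-aligned); 1..2  reserved  (1B, 1-aligned); 2..4  -- padding (2B); 4..8  size  (4B, 4-aligned); 8..9  attrs  (1B, 1-aligned); 9..16  -- padding (7B); 16..24  blocks  (8B, 8-aligned); sizeof = 24, alignof = 8
0..2  window  (2B, 2-aligned)
2..4  -- padding (2B)
4..8  length  (4B, 4-aligned)
8..9  flags  (1B, 1-aligned)
9..16  -- padding (7B)
16..40  src  (24B, 8-aligned)
40..48  checksum  (8B, 8-aligned)
48..50  ttl  (2B, 2-aligned)

0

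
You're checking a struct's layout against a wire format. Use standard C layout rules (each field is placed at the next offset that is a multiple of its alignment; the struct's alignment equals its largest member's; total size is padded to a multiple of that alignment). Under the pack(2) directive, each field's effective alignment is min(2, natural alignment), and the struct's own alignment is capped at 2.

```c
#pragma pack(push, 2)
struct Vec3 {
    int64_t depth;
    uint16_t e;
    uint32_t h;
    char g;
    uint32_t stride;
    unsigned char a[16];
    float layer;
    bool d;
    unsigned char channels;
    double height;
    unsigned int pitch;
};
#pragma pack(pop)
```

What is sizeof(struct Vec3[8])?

depth at 0 (size 8, align 2) → ends 8
e at 8 (size 2, align 2) → ends 10
h at 10 (size 4, align 2) → ends 14
g at 14 (size 1, align 1) → ends 15
pad 1 to align 2 for stride
stride at 16 (size 4, align 2) → ends 20
a at 20 (size 16, align 1) → ends 36
layer at 36 (size 4, align 2) → ends 40
d at 40 (size 1, align 1) → ends 41
channels at 41 (size 1, align 1) → ends 42
height at 42 (size 8, align 2) → ends 50
pitch at 50 (size 4, align 2) → ends 54
total 54 bytes, alignment 2
array of 8: 8 × 54 = 432

432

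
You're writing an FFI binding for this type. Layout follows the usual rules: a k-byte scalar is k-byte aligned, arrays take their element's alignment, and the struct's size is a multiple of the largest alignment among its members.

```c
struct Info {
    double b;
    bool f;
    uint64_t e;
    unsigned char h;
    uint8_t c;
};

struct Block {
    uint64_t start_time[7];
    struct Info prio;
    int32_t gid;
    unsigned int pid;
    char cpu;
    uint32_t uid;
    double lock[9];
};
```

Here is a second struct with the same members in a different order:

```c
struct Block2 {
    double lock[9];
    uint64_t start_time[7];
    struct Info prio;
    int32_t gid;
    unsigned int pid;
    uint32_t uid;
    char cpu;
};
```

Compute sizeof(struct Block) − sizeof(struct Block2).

Info: @0: b [8B, align 8] → 8; @8: f [1B, align 1] → 9; +7 pad (align 8); @16: e [8B, align 8] → 24; @24: h [1B, align 1] → 25; @25: c [1B, align 1] → 26; +6 tail pad (align 8); size 32, align 8
@0: start_time [56B, align 8] → 56
@56: prio [32B, align 8] → 88
@88: gid [4B, align 4] → 92
@92: pid [4B, align 4] → 96
@96: cpu [1B, align 1] → 97
+3 pad (align 4)
@100: uid [4B, align 4] → 104
@104: lock [72B, align 8] → 176
size 176, align 8
— Block2 —
@0: lock [72B, align 8] → 72
@72: start_time [56B, align 8] → 128
@128: prio [32B, align 8] → 160
@160: gid [4B, align 4] → 164
@164: pid [4B, align 4] → 168
@168: uid [4B, align 4] → 172
@172: cpu [1B, align 1] → 173
+3 tail pad (align 8)
size 176, align 8
176 − 176 = 0

0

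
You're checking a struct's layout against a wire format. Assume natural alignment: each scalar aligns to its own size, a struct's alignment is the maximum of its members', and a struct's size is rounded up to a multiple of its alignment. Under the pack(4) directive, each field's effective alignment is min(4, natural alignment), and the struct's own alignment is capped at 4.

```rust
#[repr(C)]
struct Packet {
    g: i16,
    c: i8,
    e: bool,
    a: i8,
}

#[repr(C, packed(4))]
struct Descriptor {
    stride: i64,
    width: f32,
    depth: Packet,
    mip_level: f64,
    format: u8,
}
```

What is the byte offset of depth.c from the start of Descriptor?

Packet: 0..2  g  (2B, 2-aligned); 2..3  c  (1B, 1-aligned); 3..4  e  (1B, 1-aligned); 4..5  a  (1B, 1-aligned); 5..6  -- tail padding (1B); sizeof = 6, alignof = 2
0..8  stride  (8B, 4-aligned)
8..12  width  (4B, 4-aligned)
12..18  depth  (6B, 2-aligned)
within Packet: c at 2
12 + 2 = 14

14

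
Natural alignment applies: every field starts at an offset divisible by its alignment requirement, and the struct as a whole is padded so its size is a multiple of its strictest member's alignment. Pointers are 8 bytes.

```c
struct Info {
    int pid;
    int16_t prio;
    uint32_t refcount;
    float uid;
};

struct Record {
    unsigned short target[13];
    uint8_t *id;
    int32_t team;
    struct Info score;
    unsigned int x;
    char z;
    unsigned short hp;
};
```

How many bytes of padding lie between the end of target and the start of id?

Info: @0: pid [4B, align 4] → 4; @4: prio [2B, align 2] → 6; +2 pad (align 4); @8: refcount [4B, align 4] → 12; @12: uid [4B, align 4] → 16; size 16, align 4
@0: target [26B, align 2] → 26
+6 pad (align 8)
@32: id [8B, align 8] → 40

6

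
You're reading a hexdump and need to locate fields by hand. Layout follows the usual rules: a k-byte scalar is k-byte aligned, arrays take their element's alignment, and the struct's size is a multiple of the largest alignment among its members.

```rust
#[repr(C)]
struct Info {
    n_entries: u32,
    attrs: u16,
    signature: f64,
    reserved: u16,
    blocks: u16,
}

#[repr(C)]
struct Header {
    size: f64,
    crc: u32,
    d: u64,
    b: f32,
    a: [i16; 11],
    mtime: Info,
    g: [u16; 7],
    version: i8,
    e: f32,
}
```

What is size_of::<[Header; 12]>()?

1248

Info: @0: n_entries [4B, align 4] → 4; @4: attrs [2B, align 2] → 6; +2 pad (align 8); @8: signature [8B, align 8] → 16; @16: reserved [2B, align 2] → 18; @18: blocks [2B, align 2] → 20; +4 tail pad (align 8); size 24, align 8
@0: size [8B, align 8] → 8
@8: crc [4B, align 4] → 12
+4 pad (align 8)
@16: d [8B, align 8] → 24
@24: b [4B, align 4] → 28
@28: a [22B, align 2] → 50
+6 pad (align 8)
@56: mtime [24B, align 8] → 80
@80: g [14B, align 2] → 94
@94: version [1B, align 1] → 95
+1 pad (align 4)
@96: e [4B, align 4] → 100
+4 tail pad (align 8)
size 104, align 8
array of 12: 12 × 104 = 1248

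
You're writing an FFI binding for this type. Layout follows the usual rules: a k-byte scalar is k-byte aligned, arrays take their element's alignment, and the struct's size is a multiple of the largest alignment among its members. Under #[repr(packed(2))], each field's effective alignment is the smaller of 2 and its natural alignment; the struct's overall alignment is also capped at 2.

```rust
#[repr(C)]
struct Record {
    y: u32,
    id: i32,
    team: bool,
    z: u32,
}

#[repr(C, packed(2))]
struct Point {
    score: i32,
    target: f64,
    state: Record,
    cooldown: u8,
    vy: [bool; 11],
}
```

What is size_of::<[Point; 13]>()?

520

Record: 0..4  y  (4B, 4-aligned); 4..8  id  (4B, 4-aligned); 8..9  team  (1B, 1-aligned); 9..12  -- padding (3B); 12..16  z  (4B, 4-aligned); sizeof = 16, alignof = 4
0..4  score  (4B, 2-aligned)
4..12  target  (8B, 2-aligned)
12..28  state  (16B, 2-aligned)
28..29  cooldown  (1B, 1-aligned)
29..40  vy  (11B, 1-aligned)
sizeof = 40, alignof = 2
array of 13: 13 × 40 = 520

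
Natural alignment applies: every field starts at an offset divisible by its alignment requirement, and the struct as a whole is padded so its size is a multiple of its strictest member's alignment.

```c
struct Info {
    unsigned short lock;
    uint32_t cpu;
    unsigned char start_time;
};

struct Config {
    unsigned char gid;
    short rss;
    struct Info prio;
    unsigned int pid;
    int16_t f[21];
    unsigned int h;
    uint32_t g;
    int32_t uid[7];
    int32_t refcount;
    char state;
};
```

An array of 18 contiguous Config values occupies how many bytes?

1944

Info: lock at 0 (size 2, align 2) → ends 2; pad 2 to align 4 for cpu; cpu at 4 (size 4, align 4) → ends 8; start_time at 8 (size 1, align 1) → ends 9; tail pad 3 to reach multiple of 4; total 12 bytes, alignment 4
gid at 0 (size 1, align 1) → ends 1
pad 1 to align 2 for rss
rss at 2 (size 2, align 2) → ends 4
prio at 4 (size 12, align 4) → ends 16
pid at 16 (size 4, align 4) → ends 20
f at 20 (size 42, align 2) → ends 62
pad 2 to align 4 for h
h at 64 (size 4, align 4) → ends 68
g at 68 (size 4, align 4) → ends 72
uid at 72 (size 28, align 4) → ends 100
refcount at 100 (size 4, align 4) → ends 104
state at 104 (size 1, align 1) → ends 105
tail pad 3 to reach multiple of 4
total 108 bytes, alignment 4
array of 18: 18 × 108 = 1944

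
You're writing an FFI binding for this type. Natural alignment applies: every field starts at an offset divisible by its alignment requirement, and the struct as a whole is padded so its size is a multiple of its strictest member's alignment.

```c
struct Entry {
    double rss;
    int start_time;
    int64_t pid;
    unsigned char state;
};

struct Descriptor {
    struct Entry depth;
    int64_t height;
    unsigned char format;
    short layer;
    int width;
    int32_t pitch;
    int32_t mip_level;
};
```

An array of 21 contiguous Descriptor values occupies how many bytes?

1176

Entry: 0..8  rss  (8B, 8-aligned); 8..12  start_time  (4B, 4-aligned); 12..16  -- padding (4B); 16..24  pid  (8B, 8-aligned); 24..25  state  (1B, 1-aligned); 25..32  -- tail padding (7B); sizeof = 32, alignof = 8
0..32  depth  (32B, 8-aligned)
32..40  height  (8B, 8-aligned)
40..41  format  (1B, 1-aligned)
41..42  -- padding (1B)
42..44  layer  (2B, 2-aligned)
44..48  width  (4B, 4-aligned)
48..52  pitch  (4B, 4-aligned)
52..56  mip_level  (4B, 4-aligned)
sizeof = 56, alignof = 8
array of 21: 21 × 56 = 1176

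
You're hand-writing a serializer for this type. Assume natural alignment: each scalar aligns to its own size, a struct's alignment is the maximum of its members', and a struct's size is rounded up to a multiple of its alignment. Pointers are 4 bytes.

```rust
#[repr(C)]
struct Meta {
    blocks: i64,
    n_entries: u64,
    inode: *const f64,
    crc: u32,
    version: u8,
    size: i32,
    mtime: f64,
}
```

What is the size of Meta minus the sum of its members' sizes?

3

@0: blocks [8B, align 8] → 8
@8: n_entries [8B, align 8] → 16
@16: inode [4B, align 4] → 20
@20: crc [4B, align 4] → 24
@24: version [1B, align 1] → 25
+3 pad (align 4)
@28: size [4B, align 4] → 32
@32: mtime [8B, align 8] → 40
size 40, align 8
data bytes 37, size 40 → padding 3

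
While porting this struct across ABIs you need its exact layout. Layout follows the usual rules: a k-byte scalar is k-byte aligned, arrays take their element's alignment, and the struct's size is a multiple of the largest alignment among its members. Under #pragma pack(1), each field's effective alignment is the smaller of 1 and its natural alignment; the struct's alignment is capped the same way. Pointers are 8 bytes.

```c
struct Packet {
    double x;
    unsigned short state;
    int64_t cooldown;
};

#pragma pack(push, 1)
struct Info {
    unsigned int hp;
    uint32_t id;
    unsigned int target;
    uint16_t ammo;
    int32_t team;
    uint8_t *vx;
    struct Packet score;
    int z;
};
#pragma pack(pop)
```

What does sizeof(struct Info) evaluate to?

54 bytes

Packet: x at 0 (size 8, align 8) → ends 8; state at 8 (size 2, align 2) → ends 10; pad 6 to align 8 for cooldown; cooldown at 16 (size 8, align 8) → ends 24; total 24 bytes, alignment 8
hp at 0 (size 4, align 1) → ends 4
id at 4 (size 4, align 1) → ends 8
target at 8 (size 4, align 1) → ends 12
ammo at 12 (size 2, align 1) → ends 14
team at 14 (size 4, align 1) → ends 18
vx at 18 (size 8, align 1) → ends 26
score at 26 (size 24, align 1) → ends 50
z at 50 (size 4, align 1) → ends 54
total 54 bytes, alignment 1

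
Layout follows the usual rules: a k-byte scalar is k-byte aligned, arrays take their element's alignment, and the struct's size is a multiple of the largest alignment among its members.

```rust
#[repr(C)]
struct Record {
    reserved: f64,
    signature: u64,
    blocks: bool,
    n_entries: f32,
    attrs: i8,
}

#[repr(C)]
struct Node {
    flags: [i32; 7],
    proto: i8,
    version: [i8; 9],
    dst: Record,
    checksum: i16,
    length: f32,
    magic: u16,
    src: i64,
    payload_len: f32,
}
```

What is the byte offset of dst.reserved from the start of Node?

Record: reserved at 0 (size 8, align 8) → ends 8; signature at 8 (size 8, align 8) → ends 16; blocks at 16 (size 1, align 1) → ends 17; pad 3 to align 4 for n_entries; n_entries at 20 (size 4, align 4) → ends 24; attrs at 24 (size 1, align 1) → ends 25; tail pad 7 to reach multiple of 8; total 32 bytes, alignment 8
flags at 0 (size 28, align 4) → ends 28
proto at 28 (size 1, align 1) → ends 29
version at 29 (size 9, align 1) → ends 38
pad 2 to align 8 for dst
dst at 40 (size 32, align 8) → ends 72
within Record: reserved at 0
40 + 0 = 40

40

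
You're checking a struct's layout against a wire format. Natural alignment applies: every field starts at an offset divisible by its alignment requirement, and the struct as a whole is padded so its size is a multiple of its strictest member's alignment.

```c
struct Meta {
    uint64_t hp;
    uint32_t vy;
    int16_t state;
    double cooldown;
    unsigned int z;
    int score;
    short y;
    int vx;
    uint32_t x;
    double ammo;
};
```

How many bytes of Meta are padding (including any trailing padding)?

@0: hp [8B, align 8] → 8
@8: vy [4B, align 4] → 12
@12: state [2B, align 2] → 14
+2 pad (align 8)
@16: cooldown [8B, align 8] → 24
@24: z [4B, align 4] → 28
@28: score [4B, align 4] → 32
@32: y [2B, align 2] → 34
+2 pad (align 4)
@36: vx [4B, align 4] → 40
@40: x [4B, align 4] → 44
+4 pad (align 8)
@48: ammo [8B, align 8] → 56
size 56, align 8
data bytes 48, size 56 → padding 8

8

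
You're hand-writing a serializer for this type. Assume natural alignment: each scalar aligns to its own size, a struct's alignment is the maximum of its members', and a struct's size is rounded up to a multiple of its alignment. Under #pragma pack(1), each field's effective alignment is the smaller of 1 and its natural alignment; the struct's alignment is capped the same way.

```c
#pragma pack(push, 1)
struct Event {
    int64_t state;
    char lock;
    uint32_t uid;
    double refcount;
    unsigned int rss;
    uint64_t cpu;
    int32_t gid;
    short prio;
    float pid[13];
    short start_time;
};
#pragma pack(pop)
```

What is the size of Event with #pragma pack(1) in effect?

state at 0 (size 8, align 1) → ends 8
lock at 8 (size 1, align 1) → ends 9
uid at 9 (size 4, align 1) → ends 13
refcount at 13 (size 8, align 1) → ends 21
rss at 21 (size 4, align 1) → ends 25
cpu at 25 (size 8, align 1) → ends 33
gid at 33 (size 4, align 1) → ends 37
prio at 37 (size 2, align 1) → ends 39
pid at 39 (size 52, align 1) → ends 91
start_time at 91 (size 2, align 1) → ends 93
total 93 bytes, alignment 1

93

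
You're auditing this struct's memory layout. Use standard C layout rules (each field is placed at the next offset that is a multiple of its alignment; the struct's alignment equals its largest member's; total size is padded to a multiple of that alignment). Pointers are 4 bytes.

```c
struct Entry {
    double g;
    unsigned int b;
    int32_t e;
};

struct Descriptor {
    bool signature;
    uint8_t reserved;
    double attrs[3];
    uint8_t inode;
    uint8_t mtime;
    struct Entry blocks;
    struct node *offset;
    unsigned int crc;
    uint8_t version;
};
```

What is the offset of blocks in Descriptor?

40

Entry: g at 0 (size 8, align 8) → ends 8; b at 8 (size 4, align 4) → ends 12; e at 12 (size 4, align 4) → ends 16; total 16 bytes, alignment 8
signature at 0 (size 1, align 1) → ends 1
reserved at 1 (size 1, align 1) → ends 2
pad 6 to align 8 for attrs
attrs at 8 (size 24, align 8) → ends 32
inode at 32 (size 1, align 1) → ends 33
mtime at 33 (size 1, align 1) → ends 34
pad 6 to align 8 for blocks
blocks at 40 (size 16, align 8) → ends 56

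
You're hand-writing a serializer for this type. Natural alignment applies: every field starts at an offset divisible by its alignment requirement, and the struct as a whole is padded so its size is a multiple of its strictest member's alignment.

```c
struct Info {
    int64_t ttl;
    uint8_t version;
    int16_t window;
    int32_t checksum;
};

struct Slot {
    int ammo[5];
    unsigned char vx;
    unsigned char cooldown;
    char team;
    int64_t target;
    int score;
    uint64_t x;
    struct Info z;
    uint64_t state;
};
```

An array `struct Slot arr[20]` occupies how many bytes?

1440

Info: 0..8  ttl  (8B, 8-aligned); 8..9  version  (1B, 1-aligned); 9..10  -- padding (1B); 10..12  window  (2B, 2-aligned); 12..16  checksum  (4B, 4-aligned); sizeof = 16, alignof = 8
0..20  ammo  (20B, 4-aligned)
20..21  vx  (1B, 1-aligned)
21..22  cooldown  (1B, 1-aligned)
22..23  team  (1B, 1-aligned)
23..24  -- padding (1B)
24..32  target  (8B, 8-aligned)
32..36  score  (4B, 4-aligned)
36..40  -- padding (4B)
40..48  x  (8B, 8-aligned)
48..64  z  (16B, 8-aligned)
64..72  state  (8B, 8-aligned)
sizeof = 72, alignof = 8
array of 20: 20 × 72 = 1440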